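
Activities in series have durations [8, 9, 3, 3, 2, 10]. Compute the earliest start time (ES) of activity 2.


Activity 2 starts after activities 1 through 1 complete.
Predecessor durations: [8]
ES = 8 = 8

8


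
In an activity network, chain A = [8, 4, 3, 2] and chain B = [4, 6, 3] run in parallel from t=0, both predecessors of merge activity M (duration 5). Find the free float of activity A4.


ES(A4) = sum of predecessors on chain A = 15
EF(A4) = ES + duration = 15 + 2 = 17
Successor of A4 is M. ES(M) = max(sum(A), sum(B)) = max(17, 13) = 17
Free float = ES(successor) - EF(current) = 17 - 17 = 0

0


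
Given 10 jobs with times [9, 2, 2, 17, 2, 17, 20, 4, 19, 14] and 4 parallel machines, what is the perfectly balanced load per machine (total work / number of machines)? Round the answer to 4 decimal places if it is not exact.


Total processing time = 9 + 2 + 2 + 17 + 2 + 17 + 20 + 4 + 19 + 14 = 106
Number of machines = 4
Ideal balanced load = 106 / 4 = 26.5

26.5


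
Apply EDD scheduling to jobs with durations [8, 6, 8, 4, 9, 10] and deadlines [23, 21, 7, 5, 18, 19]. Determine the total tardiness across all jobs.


Sort by due date (EDD order): [(4, 5), (8, 7), (9, 18), (10, 19), (6, 21), (8, 23)]
Compute completion times and tardiness:
  Job 1: p=4, d=5, C=4, tardiness=max(0,4-5)=0
  Job 2: p=8, d=7, C=12, tardiness=max(0,12-7)=5
  Job 3: p=9, d=18, C=21, tardiness=max(0,21-18)=3
  Job 4: p=10, d=19, C=31, tardiness=max(0,31-19)=12
  Job 5: p=6, d=21, C=37, tardiness=max(0,37-21)=16
  Job 6: p=8, d=23, C=45, tardiness=max(0,45-23)=22
Total tardiness = 58

58


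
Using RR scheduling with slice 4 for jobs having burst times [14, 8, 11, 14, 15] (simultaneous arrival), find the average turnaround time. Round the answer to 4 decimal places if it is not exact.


Time quantum = 4
Execution trace:
  J1 runs 4 units, time = 4
  J2 runs 4 units, time = 8
  J3 runs 4 units, time = 12
  J4 runs 4 units, time = 16
  J5 runs 4 units, time = 20
  J1 runs 4 units, time = 24
  J2 runs 4 units, time = 28
  J3 runs 4 units, time = 32
  J4 runs 4 units, time = 36
  J5 runs 4 units, time = 40
  J1 runs 4 units, time = 44
  J3 runs 3 units, time = 47
  J4 runs 4 units, time = 51
  J5 runs 4 units, time = 55
  J1 runs 2 units, time = 57
  J4 runs 2 units, time = 59
  J5 runs 3 units, time = 62
Finish times: [57, 28, 47, 59, 62]
Average turnaround = 253/5 = 50.6

50.6


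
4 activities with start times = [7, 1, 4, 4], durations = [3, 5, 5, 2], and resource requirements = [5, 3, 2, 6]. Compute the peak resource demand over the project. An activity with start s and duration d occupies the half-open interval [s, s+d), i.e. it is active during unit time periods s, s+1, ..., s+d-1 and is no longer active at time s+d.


Each activity i is active on [start_i, start_i + duration_i).
Compute total resource usage per time slot:
  t=0: active resources = [], total = 0
  t=1: active resources = [3], total = 3
  t=2: active resources = [3], total = 3
  t=3: active resources = [3], total = 3
  t=4: active resources = [3, 2, 6], total = 11
  t=5: active resources = [3, 2, 6], total = 11
  t=6: active resources = [2], total = 2
  t=7: active resources = [5, 2], total = 7
  t=8: active resources = [5, 2], total = 7
  t=9: active resources = [5], total = 5
Peak resource demand = 11

11


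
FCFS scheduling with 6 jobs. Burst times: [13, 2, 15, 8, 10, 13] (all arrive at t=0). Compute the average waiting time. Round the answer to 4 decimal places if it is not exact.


FCFS order (as given): [13, 2, 15, 8, 10, 13]
Waiting times:
  Job 1: wait = 0
  Job 2: wait = 13
  Job 3: wait = 15
  Job 4: wait = 30
  Job 5: wait = 38
  Job 6: wait = 48
Sum of waiting times = 144
Average waiting time = 144/6 = 24.0

24.0


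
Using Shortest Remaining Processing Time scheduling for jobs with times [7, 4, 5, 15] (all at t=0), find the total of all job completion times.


Since all jobs arrive at t=0, SRPT equals SPT ordering.
SPT order: [4, 5, 7, 15]
Completion times:
  Job 1: p=4, C=4
  Job 2: p=5, C=9
  Job 3: p=7, C=16
  Job 4: p=15, C=31
Total completion time = 4 + 9 + 16 + 31 = 60

60


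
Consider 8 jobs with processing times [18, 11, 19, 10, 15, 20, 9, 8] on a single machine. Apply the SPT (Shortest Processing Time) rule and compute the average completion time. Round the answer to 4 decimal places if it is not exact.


Sort jobs by processing time (SPT order): [8, 9, 10, 11, 15, 18, 19, 20]
Compute completion times sequentially:
  Job 1: processing = 8, completes at 8
  Job 2: processing = 9, completes at 17
  Job 3: processing = 10, completes at 27
  Job 4: processing = 11, completes at 38
  Job 5: processing = 15, completes at 53
  Job 6: processing = 18, completes at 71
  Job 7: processing = 19, completes at 90
  Job 8: processing = 20, completes at 110
Sum of completion times = 414
Average completion time = 414/8 = 51.75

51.75


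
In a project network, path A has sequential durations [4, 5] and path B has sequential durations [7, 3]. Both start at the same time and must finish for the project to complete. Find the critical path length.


Path A total = 4 + 5 = 9
Path B total = 7 + 3 = 10
Critical path = longest path = max(9, 10) = 10

10


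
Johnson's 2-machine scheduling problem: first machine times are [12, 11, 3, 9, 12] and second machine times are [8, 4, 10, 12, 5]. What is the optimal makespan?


Apply Johnson's rule:
  Group 1 (a <= b): [(3, 3, 10), (4, 9, 12)]
  Group 2 (a > b): [(1, 12, 8), (5, 12, 5), (2, 11, 4)]
Optimal job order: [3, 4, 1, 5, 2]
Schedule:
  Job 3: M1 done at 3, M2 done at 13
  Job 4: M1 done at 12, M2 done at 25
  Job 1: M1 done at 24, M2 done at 33
  Job 5: M1 done at 36, M2 done at 41
  Job 2: M1 done at 47, M2 done at 51
Makespan = 51

51


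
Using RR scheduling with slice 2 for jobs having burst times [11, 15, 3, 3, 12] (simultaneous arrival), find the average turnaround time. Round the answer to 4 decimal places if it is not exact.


Time quantum = 2
Execution trace:
  J1 runs 2 units, time = 2
  J2 runs 2 units, time = 4
  J3 runs 2 units, time = 6
  J4 runs 2 units, time = 8
  J5 runs 2 units, time = 10
  J1 runs 2 units, time = 12
  J2 runs 2 units, time = 14
  J3 runs 1 units, time = 15
  J4 runs 1 units, time = 16
  J5 runs 2 units, time = 18
  J1 runs 2 units, time = 20
  J2 runs 2 units, time = 22
  J5 runs 2 units, time = 24
  J1 runs 2 units, time = 26
  J2 runs 2 units, time = 28
  J5 runs 2 units, time = 30
  J1 runs 2 units, time = 32
  J2 runs 2 units, time = 34
  J5 runs 2 units, time = 36
  J1 runs 1 units, time = 37
  J2 runs 2 units, time = 39
  J5 runs 2 units, time = 41
  J2 runs 2 units, time = 43
  J2 runs 1 units, time = 44
Finish times: [37, 44, 15, 16, 41]
Average turnaround = 153/5 = 30.6

30.6


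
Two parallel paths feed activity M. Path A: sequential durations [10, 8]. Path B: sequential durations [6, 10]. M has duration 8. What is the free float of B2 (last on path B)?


ES(B2) = sum of predecessors on chain B = 6
EF(B2) = ES + duration = 6 + 10 = 16
Successor of B2 is M. ES(M) = max(sum(A), sum(B)) = max(18, 16) = 18
Free float = ES(successor) - EF(current) = 18 - 16 = 2

2


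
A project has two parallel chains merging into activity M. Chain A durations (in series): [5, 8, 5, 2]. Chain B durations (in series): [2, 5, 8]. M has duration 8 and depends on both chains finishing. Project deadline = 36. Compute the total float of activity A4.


Forward pass: ES(A4) = sum of predecessors on chain A = 18
EF = ES + duration = 18 + 2 = 20
Backward pass: LF(M) = deadline = 36; LS(M) = 36 - 8 = 28
LF(A4) = LS(M) - sum(successors on chain A) = 28 - 0 = 28
LS = LF - duration = 28 - 2 = 26
Total float = LS - ES = 26 - 18 = 8

8


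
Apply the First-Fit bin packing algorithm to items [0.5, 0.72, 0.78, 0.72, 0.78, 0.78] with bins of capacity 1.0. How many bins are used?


Place items sequentially using First-Fit:
  Item 0.5 -> new Bin 1
  Item 0.72 -> new Bin 2
  Item 0.78 -> new Bin 3
  Item 0.72 -> new Bin 4
  Item 0.78 -> new Bin 5
  Item 0.78 -> new Bin 6
Total bins used = 6

6


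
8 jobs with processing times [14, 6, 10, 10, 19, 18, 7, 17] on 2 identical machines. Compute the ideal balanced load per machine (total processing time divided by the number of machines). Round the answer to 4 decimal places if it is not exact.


Total processing time = 14 + 6 + 10 + 10 + 19 + 18 + 7 + 17 = 101
Number of machines = 2
Ideal balanced load = 101 / 2 = 50.5

50.5


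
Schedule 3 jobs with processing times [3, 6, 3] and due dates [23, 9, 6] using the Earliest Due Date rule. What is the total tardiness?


Sort by due date (EDD order): [(3, 6), (6, 9), (3, 23)]
Compute completion times and tardiness:
  Job 1: p=3, d=6, C=3, tardiness=max(0,3-6)=0
  Job 2: p=6, d=9, C=9, tardiness=max(0,9-9)=0
  Job 3: p=3, d=23, C=12, tardiness=max(0,12-23)=0
Total tardiness = 0

0


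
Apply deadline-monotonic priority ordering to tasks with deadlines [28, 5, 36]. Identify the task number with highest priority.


Sort tasks by relative deadline (ascending):
  Task 2: deadline = 5
  Task 1: deadline = 28
  Task 3: deadline = 36
Priority order (highest first): [2, 1, 3]
Highest priority task = 2

2


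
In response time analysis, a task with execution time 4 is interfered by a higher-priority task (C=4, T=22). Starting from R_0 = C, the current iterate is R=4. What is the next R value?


R_next = C + ceil(R_prev / T_hp) * C_hp
ceil(4 / 22) = ceil(0.1818) = 1
Interference = 1 * 4 = 4
R_next = 4 + 4 = 8

8


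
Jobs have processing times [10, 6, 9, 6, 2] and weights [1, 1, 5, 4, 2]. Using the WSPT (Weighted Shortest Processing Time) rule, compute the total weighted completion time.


Compute p/w ratios and sort ascending (WSPT): [(2, 2), (6, 4), (9, 5), (6, 1), (10, 1)]
Compute weighted completion times:
  Job (p=2,w=2): C=2, w*C=2*2=4
  Job (p=6,w=4): C=8, w*C=4*8=32
  Job (p=9,w=5): C=17, w*C=5*17=85
  Job (p=6,w=1): C=23, w*C=1*23=23
  Job (p=10,w=1): C=33, w*C=1*33=33
Total weighted completion time = 177

177


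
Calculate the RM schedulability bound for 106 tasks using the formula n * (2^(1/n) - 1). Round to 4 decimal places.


Compute 2^(1/106) = 1.0065605511
Subtract 1: 1.0065605511 - 1 = 0.0065605511
Multiply by n: 106 * 0.0065605511 = 0.6954184166
Round to 4 dp: 0.6954

0.6954


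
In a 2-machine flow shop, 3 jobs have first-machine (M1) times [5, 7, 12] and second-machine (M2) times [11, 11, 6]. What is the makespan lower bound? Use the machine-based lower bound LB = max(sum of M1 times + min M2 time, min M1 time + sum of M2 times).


LB1 = sum(M1 times) + min(M2 times) = 24 + 6 = 30
LB2 = min(M1 times) + sum(M2 times) = 5 + 28 = 33
Lower bound = max(LB1, LB2) = max(30, 33) = 33

33


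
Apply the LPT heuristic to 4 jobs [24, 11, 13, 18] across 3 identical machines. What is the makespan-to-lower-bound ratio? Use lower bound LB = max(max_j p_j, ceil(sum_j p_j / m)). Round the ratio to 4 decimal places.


LPT order: [24, 18, 13, 11]
Machine loads after assignment: [24, 18, 24]
LPT makespan = 24
Lower bound = max(max_job, ceil(total/3)) = max(24, 22) = 24
Ratio = 24 / 24 = 1.0

1.0


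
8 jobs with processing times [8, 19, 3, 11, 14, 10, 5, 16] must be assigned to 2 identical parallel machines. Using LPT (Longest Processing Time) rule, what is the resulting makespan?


Sort jobs in decreasing order (LPT): [19, 16, 14, 11, 10, 8, 5, 3]
Assign each job to the least loaded machine:
  Machine 1: jobs [19, 11, 10, 3], load = 43
  Machine 2: jobs [16, 14, 8, 5], load = 43
Makespan = max load = 43

43


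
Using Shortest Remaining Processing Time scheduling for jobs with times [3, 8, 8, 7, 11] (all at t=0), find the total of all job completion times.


Since all jobs arrive at t=0, SRPT equals SPT ordering.
SPT order: [3, 7, 8, 8, 11]
Completion times:
  Job 1: p=3, C=3
  Job 2: p=7, C=10
  Job 3: p=8, C=18
  Job 4: p=8, C=26
  Job 5: p=11, C=37
Total completion time = 3 + 10 + 18 + 26 + 37 = 94

94


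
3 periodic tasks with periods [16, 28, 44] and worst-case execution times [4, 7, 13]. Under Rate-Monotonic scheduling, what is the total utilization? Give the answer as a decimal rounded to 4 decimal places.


Compute individual utilizations (exact fractions):
  Task 1: C/T = 4/16 = 1/4 (approx. 0.25)
  Task 2: C/T = 7/28 = 1/4 (approx. 0.25)
  Task 3: C/T = 13/44 (approx. 0.2955)
Total utilization U = 1/4 + 1/4 + 13/44 = 35/44
Rounded to 4 decimal places: U = 0.7955
RM (Liu & Layland) bound for 3 tasks = 0.779763; compare with U = 35/44 (approx. 0.795455)
bound < U <= 1, so the RM sufficient condition is not met (inconclusive; an exact test such as response-time analysis is needed).

0.7955


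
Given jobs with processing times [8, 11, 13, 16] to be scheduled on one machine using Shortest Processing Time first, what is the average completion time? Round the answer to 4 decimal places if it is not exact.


Sort jobs by processing time (SPT order): [8, 11, 13, 16]
Compute completion times sequentially:
  Job 1: processing = 8, completes at 8
  Job 2: processing = 11, completes at 19
  Job 3: processing = 13, completes at 32
  Job 4: processing = 16, completes at 48
Sum of completion times = 107
Average completion time = 107/4 = 26.75

26.75


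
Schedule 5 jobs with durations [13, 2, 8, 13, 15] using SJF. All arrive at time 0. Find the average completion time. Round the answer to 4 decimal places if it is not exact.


SJF order (ascending): [2, 8, 13, 13, 15]
Completion times:
  Job 1: burst=2, C=2
  Job 2: burst=8, C=10
  Job 3: burst=13, C=23
  Job 4: burst=13, C=36
  Job 5: burst=15, C=51
Average completion = 122/5 = 24.4

24.4


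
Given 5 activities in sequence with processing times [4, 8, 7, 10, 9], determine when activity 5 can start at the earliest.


Activity 5 starts after activities 1 through 4 complete.
Predecessor durations: [4, 8, 7, 10]
ES = 4 + 8 + 7 + 10 = 29

29


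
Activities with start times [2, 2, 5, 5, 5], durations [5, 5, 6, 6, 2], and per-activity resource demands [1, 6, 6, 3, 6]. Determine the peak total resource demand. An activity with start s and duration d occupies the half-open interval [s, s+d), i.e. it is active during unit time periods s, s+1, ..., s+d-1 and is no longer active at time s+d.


Each activity i is active on [start_i, start_i + duration_i).
Compute total resource usage per time slot:
  t=0: active resources = [], total = 0
  t=1: active resources = [], total = 0
  t=2: active resources = [1, 6], total = 7
  t=3: active resources = [1, 6], total = 7
  t=4: active resources = [1, 6], total = 7
  t=5: active resources = [1, 6, 6, 3, 6], total = 22
  t=6: active resources = [1, 6, 6, 3, 6], total = 22
  t=7: active resources = [6, 3], total = 9
  t=8: active resources = [6, 3], total = 9
  t=9: active resources = [6, 3], total = 9
  t=10: active resources = [6, 3], total = 9
Peak resource demand = 22

22


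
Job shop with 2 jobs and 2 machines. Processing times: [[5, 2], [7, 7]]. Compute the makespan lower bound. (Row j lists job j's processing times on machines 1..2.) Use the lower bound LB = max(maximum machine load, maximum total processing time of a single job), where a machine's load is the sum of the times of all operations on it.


Machine loads:
  Machine 1: 5 + 7 = 12
  Machine 2: 2 + 7 = 9
Max machine load = 12
Job totals:
  Job 1: 7
  Job 2: 14
Max job total = 14
Lower bound = max(12, 14) = 14

14


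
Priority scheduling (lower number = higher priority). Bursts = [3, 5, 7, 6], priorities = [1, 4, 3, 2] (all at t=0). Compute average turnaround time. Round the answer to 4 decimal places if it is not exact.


Sort by priority (ascending = highest first):
Order: [(1, 3), (2, 6), (3, 7), (4, 5)]
Completion times:
  Priority 1, burst=3, C=3
  Priority 2, burst=6, C=9
  Priority 3, burst=7, C=16
  Priority 4, burst=5, C=21
Average turnaround = 49/4 = 12.25

12.25


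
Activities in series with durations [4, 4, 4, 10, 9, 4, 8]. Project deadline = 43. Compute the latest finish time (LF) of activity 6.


LF(activity 6) = deadline - sum of successor durations
Successors: activities 7 through 7 with durations [8]
Sum of successor durations = 8
LF = 43 - 8 = 35

35


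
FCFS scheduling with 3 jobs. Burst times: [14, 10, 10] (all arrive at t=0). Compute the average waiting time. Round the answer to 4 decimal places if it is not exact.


FCFS order (as given): [14, 10, 10]
Waiting times:
  Job 1: wait = 0
  Job 2: wait = 14
  Job 3: wait = 24
Sum of waiting times = 38
Average waiting time = 38/3 = 12.6667

12.6667


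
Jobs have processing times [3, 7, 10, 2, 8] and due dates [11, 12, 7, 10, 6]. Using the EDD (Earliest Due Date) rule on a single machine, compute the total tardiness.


Sort by due date (EDD order): [(8, 6), (10, 7), (2, 10), (3, 11), (7, 12)]
Compute completion times and tardiness:
  Job 1: p=8, d=6, C=8, tardiness=max(0,8-6)=2
  Job 2: p=10, d=7, C=18, tardiness=max(0,18-7)=11
  Job 3: p=2, d=10, C=20, tardiness=max(0,20-10)=10
  Job 4: p=3, d=11, C=23, tardiness=max(0,23-11)=12
  Job 5: p=7, d=12, C=30, tardiness=max(0,30-12)=18
Total tardiness = 53

53


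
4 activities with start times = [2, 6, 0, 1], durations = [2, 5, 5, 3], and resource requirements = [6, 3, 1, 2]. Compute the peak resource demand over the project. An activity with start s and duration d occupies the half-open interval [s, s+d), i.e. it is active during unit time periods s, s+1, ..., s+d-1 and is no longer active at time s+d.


Each activity i is active on [start_i, start_i + duration_i).
Compute total resource usage per time slot:
  t=0: active resources = [1], total = 1
  t=1: active resources = [1, 2], total = 3
  t=2: active resources = [6, 1, 2], total = 9
  t=3: active resources = [6, 1, 2], total = 9
  t=4: active resources = [1], total = 1
  t=5: active resources = [], total = 0
  t=6: active resources = [3], total = 3
  t=7: active resources = [3], total = 3
  t=8: active resources = [3], total = 3
  t=9: active resources = [3], total = 3
  t=10: active resources = [3], total = 3
Peak resource demand = 9

9


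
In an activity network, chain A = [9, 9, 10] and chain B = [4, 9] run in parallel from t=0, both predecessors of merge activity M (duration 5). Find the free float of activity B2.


ES(B2) = sum of predecessors on chain B = 4
EF(B2) = ES + duration = 4 + 9 = 13
Successor of B2 is M. ES(M) = max(sum(A), sum(B)) = max(28, 13) = 28
Free float = ES(successor) - EF(current) = 28 - 13 = 15

15


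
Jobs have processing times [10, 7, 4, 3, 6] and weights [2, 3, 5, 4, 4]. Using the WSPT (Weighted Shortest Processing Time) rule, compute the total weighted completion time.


Compute p/w ratios and sort ascending (WSPT): [(3, 4), (4, 5), (6, 4), (7, 3), (10, 2)]
Compute weighted completion times:
  Job (p=3,w=4): C=3, w*C=4*3=12
  Job (p=4,w=5): C=7, w*C=5*7=35
  Job (p=6,w=4): C=13, w*C=4*13=52
  Job (p=7,w=3): C=20, w*C=3*20=60
  Job (p=10,w=2): C=30, w*C=2*30=60
Total weighted completion time = 219

219


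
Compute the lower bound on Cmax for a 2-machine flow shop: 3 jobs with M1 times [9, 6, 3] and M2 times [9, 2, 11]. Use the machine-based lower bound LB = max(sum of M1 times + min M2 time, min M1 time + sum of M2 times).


LB1 = sum(M1 times) + min(M2 times) = 18 + 2 = 20
LB2 = min(M1 times) + sum(M2 times) = 3 + 22 = 25
Lower bound = max(LB1, LB2) = max(20, 25) = 25

25


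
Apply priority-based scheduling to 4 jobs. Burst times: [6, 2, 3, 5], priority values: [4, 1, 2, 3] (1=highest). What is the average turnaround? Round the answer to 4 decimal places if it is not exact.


Sort by priority (ascending = highest first):
Order: [(1, 2), (2, 3), (3, 5), (4, 6)]
Completion times:
  Priority 1, burst=2, C=2
  Priority 2, burst=3, C=5
  Priority 3, burst=5, C=10
  Priority 4, burst=6, C=16
Average turnaround = 33/4 = 8.25

8.25


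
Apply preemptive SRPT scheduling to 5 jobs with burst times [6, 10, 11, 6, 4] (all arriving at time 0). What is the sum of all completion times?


Since all jobs arrive at t=0, SRPT equals SPT ordering.
SPT order: [4, 6, 6, 10, 11]
Completion times:
  Job 1: p=4, C=4
  Job 2: p=6, C=10
  Job 3: p=6, C=16
  Job 4: p=10, C=26
  Job 5: p=11, C=37
Total completion time = 4 + 10 + 16 + 26 + 37 = 93

93


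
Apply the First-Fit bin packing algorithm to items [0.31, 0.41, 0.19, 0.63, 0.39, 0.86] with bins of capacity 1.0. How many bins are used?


Place items sequentially using First-Fit:
  Item 0.31 -> new Bin 1
  Item 0.41 -> Bin 1 (now 0.72)
  Item 0.19 -> Bin 1 (now 0.91)
  Item 0.63 -> new Bin 2
  Item 0.39 -> new Bin 3
  Item 0.86 -> new Bin 4
Total bins used = 4

4


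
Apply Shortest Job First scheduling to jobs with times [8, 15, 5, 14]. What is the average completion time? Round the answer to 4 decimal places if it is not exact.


SJF order (ascending): [5, 8, 14, 15]
Completion times:
  Job 1: burst=5, C=5
  Job 2: burst=8, C=13
  Job 3: burst=14, C=27
  Job 4: burst=15, C=42
Average completion = 87/4 = 21.75

21.75


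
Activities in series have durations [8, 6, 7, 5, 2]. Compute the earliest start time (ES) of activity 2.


Activity 2 starts after activities 1 through 1 complete.
Predecessor durations: [8]
ES = 8 = 8

8


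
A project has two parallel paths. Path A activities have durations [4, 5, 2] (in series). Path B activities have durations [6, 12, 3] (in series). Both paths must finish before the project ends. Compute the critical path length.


Path A total = 4 + 5 + 2 = 11
Path B total = 6 + 12 + 3 = 21
Critical path = longest path = max(11, 21) = 21

21


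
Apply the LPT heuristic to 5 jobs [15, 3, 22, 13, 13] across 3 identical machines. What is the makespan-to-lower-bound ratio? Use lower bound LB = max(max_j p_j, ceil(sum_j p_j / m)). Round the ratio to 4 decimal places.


LPT order: [22, 15, 13, 13, 3]
Machine loads after assignment: [22, 18, 26]
LPT makespan = 26
Lower bound = max(max_job, ceil(total/3)) = max(22, 22) = 22
Ratio = 26 / 22 = 1.1818

1.1818


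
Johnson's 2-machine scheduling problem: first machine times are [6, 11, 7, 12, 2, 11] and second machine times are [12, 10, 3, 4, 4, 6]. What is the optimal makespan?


Apply Johnson's rule:
  Group 1 (a <= b): [(5, 2, 4), (1, 6, 12)]
  Group 2 (a > b): [(2, 11, 10), (6, 11, 6), (4, 12, 4), (3, 7, 3)]
Optimal job order: [5, 1, 2, 6, 4, 3]
Schedule:
  Job 5: M1 done at 2, M2 done at 6
  Job 1: M1 done at 8, M2 done at 20
  Job 2: M1 done at 19, M2 done at 30
  Job 6: M1 done at 30, M2 done at 36
  Job 4: M1 done at 42, M2 done at 46
  Job 3: M1 done at 49, M2 done at 52
Makespan = 52

52


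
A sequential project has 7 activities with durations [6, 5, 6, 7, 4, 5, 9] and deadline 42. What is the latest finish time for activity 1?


LF(activity 1) = deadline - sum of successor durations
Successors: activities 2 through 7 with durations [5, 6, 7, 4, 5, 9]
Sum of successor durations = 36
LF = 42 - 36 = 6

6


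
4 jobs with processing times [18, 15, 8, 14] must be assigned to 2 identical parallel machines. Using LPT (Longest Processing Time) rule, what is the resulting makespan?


Sort jobs in decreasing order (LPT): [18, 15, 14, 8]
Assign each job to the least loaded machine:
  Machine 1: jobs [18, 8], load = 26
  Machine 2: jobs [15, 14], load = 29
Makespan = max load = 29

29


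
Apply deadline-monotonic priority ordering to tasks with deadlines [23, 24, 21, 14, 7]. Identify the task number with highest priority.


Sort tasks by relative deadline (ascending):
  Task 5: deadline = 7
  Task 4: deadline = 14
  Task 3: deadline = 21
  Task 1: deadline = 23
  Task 2: deadline = 24
Priority order (highest first): [5, 4, 3, 1, 2]
Highest priority task = 5

5


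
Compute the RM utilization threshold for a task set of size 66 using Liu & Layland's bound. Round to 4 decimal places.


Compute 2^(1/66) = 1.0105575720
Subtract 1: 1.0105575720 - 1 = 0.0105575720
Multiply by n: 66 * 0.0105575720 = 0.6967997520
Round to 4 dp: 0.6968

0.6968


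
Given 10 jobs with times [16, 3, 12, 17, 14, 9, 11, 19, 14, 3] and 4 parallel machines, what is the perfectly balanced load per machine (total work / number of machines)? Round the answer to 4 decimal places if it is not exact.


Total processing time = 16 + 3 + 12 + 17 + 14 + 9 + 11 + 19 + 14 + 3 = 118
Number of machines = 4
Ideal balanced load = 118 / 4 = 29.5

29.5


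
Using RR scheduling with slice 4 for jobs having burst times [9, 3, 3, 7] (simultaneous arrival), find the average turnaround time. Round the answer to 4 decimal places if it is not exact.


Time quantum = 4
Execution trace:
  J1 runs 4 units, time = 4
  J2 runs 3 units, time = 7
  J3 runs 3 units, time = 10
  J4 runs 4 units, time = 14
  J1 runs 4 units, time = 18
  J4 runs 3 units, time = 21
  J1 runs 1 units, time = 22
Finish times: [22, 7, 10, 21]
Average turnaround = 60/4 = 15.0

15.0


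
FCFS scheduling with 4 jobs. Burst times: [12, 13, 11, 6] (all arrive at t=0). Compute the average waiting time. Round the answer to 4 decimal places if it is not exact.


FCFS order (as given): [12, 13, 11, 6]
Waiting times:
  Job 1: wait = 0
  Job 2: wait = 12
  Job 3: wait = 25
  Job 4: wait = 36
Sum of waiting times = 73
Average waiting time = 73/4 = 18.25

18.25


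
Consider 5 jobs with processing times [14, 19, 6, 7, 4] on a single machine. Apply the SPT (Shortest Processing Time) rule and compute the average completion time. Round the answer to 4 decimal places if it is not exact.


Sort jobs by processing time (SPT order): [4, 6, 7, 14, 19]
Compute completion times sequentially:
  Job 1: processing = 4, completes at 4
  Job 2: processing = 6, completes at 10
  Job 3: processing = 7, completes at 17
  Job 4: processing = 14, completes at 31
  Job 5: processing = 19, completes at 50
Sum of completion times = 112
Average completion time = 112/5 = 22.4

22.4


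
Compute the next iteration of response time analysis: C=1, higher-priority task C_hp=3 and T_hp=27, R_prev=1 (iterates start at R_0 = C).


R_next = C + ceil(R_prev / T_hp) * C_hp
ceil(1 / 27) = ceil(0.037) = 1
Interference = 1 * 3 = 3
R_next = 1 + 3 = 4

4


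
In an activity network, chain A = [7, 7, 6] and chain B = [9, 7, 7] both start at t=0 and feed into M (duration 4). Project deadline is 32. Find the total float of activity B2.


Forward pass: ES(B2) = sum of predecessors on chain B = 9
EF = ES + duration = 9 + 7 = 16
Backward pass: LF(M) = deadline = 32; LS(M) = 32 - 4 = 28
LF(B2) = LS(M) - sum(successors on chain B) = 28 - 7 = 21
LS = LF - duration = 21 - 7 = 14
Total float = LS - ES = 14 - 9 = 5

5


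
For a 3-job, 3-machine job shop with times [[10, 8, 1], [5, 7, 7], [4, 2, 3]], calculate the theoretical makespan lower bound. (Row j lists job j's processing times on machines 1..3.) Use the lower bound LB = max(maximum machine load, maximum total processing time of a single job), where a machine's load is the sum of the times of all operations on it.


Machine loads:
  Machine 1: 10 + 5 + 4 = 19
  Machine 2: 8 + 7 + 2 = 17
  Machine 3: 1 + 7 + 3 = 11
Max machine load = 19
Job totals:
  Job 1: 19
  Job 2: 19
  Job 3: 9
Max job total = 19
Lower bound = max(19, 19) = 19

19


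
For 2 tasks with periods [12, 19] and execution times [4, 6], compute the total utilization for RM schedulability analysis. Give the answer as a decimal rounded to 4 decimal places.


Compute individual utilizations (exact fractions):
  Task 1: C/T = 4/12 = 1/3 (approx. 0.3333)
  Task 2: C/T = 6/19 (approx. 0.3158)
Total utilization U = 1/3 + 6/19 = 37/57
Rounded to 4 decimal places: U = 0.6491
RM (Liu & Layland) bound for 2 tasks = 0.828427; compare with U = 37/57 (approx. 0.649123)
U <= bound, so schedulable by RM sufficient condition.

0.6491


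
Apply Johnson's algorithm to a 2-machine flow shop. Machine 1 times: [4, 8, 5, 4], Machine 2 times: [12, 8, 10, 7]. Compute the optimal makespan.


Apply Johnson's rule:
  Group 1 (a <= b): [(1, 4, 12), (4, 4, 7), (3, 5, 10), (2, 8, 8)]
  Group 2 (a > b): []
Optimal job order: [1, 4, 3, 2]
Schedule:
  Job 1: M1 done at 4, M2 done at 16
  Job 4: M1 done at 8, M2 done at 23
  Job 3: M1 done at 13, M2 done at 33
  Job 2: M1 done at 21, M2 done at 41
Makespan = 41

41


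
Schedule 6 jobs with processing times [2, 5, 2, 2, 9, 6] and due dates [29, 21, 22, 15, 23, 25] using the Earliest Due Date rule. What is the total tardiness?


Sort by due date (EDD order): [(2, 15), (5, 21), (2, 22), (9, 23), (6, 25), (2, 29)]
Compute completion times and tardiness:
  Job 1: p=2, d=15, C=2, tardiness=max(0,2-15)=0
  Job 2: p=5, d=21, C=7, tardiness=max(0,7-21)=0
  Job 3: p=2, d=22, C=9, tardiness=max(0,9-22)=0
  Job 4: p=9, d=23, C=18, tardiness=max(0,18-23)=0
  Job 5: p=6, d=25, C=24, tardiness=max(0,24-25)=0
  Job 6: p=2, d=29, C=26, tardiness=max(0,26-29)=0
Total tardiness = 0

0


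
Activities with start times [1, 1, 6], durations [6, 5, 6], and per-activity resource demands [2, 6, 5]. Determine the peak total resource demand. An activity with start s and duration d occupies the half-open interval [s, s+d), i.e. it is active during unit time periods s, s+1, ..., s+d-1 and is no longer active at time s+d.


Each activity i is active on [start_i, start_i + duration_i).
Compute total resource usage per time slot:
  t=0: active resources = [], total = 0
  t=1: active resources = [2, 6], total = 8
  t=2: active resources = [2, 6], total = 8
  t=3: active resources = [2, 6], total = 8
  t=4: active resources = [2, 6], total = 8
  t=5: active resources = [2, 6], total = 8
  t=6: active resources = [2, 5], total = 7
  t=7: active resources = [5], total = 5
  t=8: active resources = [5], total = 5
  t=9: active resources = [5], total = 5
  t=10: active resources = [5], total = 5
  t=11: active resources = [5], total = 5
Peak resource demand = 8

8


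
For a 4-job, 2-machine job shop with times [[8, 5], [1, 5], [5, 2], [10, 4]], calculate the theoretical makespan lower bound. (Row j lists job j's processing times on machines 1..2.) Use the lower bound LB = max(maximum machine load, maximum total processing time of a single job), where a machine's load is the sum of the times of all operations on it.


Machine loads:
  Machine 1: 8 + 1 + 5 + 10 = 24
  Machine 2: 5 + 5 + 2 + 4 = 16
Max machine load = 24
Job totals:
  Job 1: 13
  Job 2: 6
  Job 3: 7
  Job 4: 14
Max job total = 14
Lower bound = max(24, 14) = 24

24


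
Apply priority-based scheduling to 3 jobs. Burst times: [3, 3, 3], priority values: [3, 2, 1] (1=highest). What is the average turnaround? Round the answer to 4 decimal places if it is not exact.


Sort by priority (ascending = highest first):
Order: [(1, 3), (2, 3), (3, 3)]
Completion times:
  Priority 1, burst=3, C=3
  Priority 2, burst=3, C=6
  Priority 3, burst=3, C=9
Average turnaround = 18/3 = 6.0

6.0


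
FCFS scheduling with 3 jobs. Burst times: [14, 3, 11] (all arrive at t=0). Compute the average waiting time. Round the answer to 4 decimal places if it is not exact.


FCFS order (as given): [14, 3, 11]
Waiting times:
  Job 1: wait = 0
  Job 2: wait = 14
  Job 3: wait = 17
Sum of waiting times = 31
Average waiting time = 31/3 = 10.3333

10.3333


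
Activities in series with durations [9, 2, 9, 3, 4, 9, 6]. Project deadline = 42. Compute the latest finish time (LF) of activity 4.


LF(activity 4) = deadline - sum of successor durations
Successors: activities 5 through 7 with durations [4, 9, 6]
Sum of successor durations = 19
LF = 42 - 19 = 23

23


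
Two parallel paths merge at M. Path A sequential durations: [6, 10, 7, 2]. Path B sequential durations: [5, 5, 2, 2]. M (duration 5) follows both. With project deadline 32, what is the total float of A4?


Forward pass: ES(A4) = sum of predecessors on chain A = 23
EF = ES + duration = 23 + 2 = 25
Backward pass: LF(M) = deadline = 32; LS(M) = 32 - 5 = 27
LF(A4) = LS(M) - sum(successors on chain A) = 27 - 0 = 27
LS = LF - duration = 27 - 2 = 25
Total float = LS - ES = 25 - 23 = 2

2


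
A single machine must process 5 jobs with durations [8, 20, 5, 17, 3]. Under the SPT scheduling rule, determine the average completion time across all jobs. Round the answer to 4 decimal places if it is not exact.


Sort jobs by processing time (SPT order): [3, 5, 8, 17, 20]
Compute completion times sequentially:
  Job 1: processing = 3, completes at 3
  Job 2: processing = 5, completes at 8
  Job 3: processing = 8, completes at 16
  Job 4: processing = 17, completes at 33
  Job 5: processing = 20, completes at 53
Sum of completion times = 113
Average completion time = 113/5 = 22.6

22.6


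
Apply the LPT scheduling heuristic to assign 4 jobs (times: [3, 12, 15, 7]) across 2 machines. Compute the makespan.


Sort jobs in decreasing order (LPT): [15, 12, 7, 3]
Assign each job to the least loaded machine:
  Machine 1: jobs [15, 3], load = 18
  Machine 2: jobs [12, 7], load = 19
Makespan = max load = 19

19


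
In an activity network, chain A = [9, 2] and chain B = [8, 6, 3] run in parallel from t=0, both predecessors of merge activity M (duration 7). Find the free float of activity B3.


ES(B3) = sum of predecessors on chain B = 14
EF(B3) = ES + duration = 14 + 3 = 17
Successor of B3 is M. ES(M) = max(sum(A), sum(B)) = max(11, 17) = 17
Free float = ES(successor) - EF(current) = 17 - 17 = 0

0


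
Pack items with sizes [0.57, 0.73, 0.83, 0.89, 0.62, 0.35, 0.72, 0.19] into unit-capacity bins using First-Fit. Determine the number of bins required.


Place items sequentially using First-Fit:
  Item 0.57 -> new Bin 1
  Item 0.73 -> new Bin 2
  Item 0.83 -> new Bin 3
  Item 0.89 -> new Bin 4
  Item 0.62 -> new Bin 5
  Item 0.35 -> Bin 1 (now 0.92)
  Item 0.72 -> new Bin 6
  Item 0.19 -> Bin 2 (now 0.92)
Total bins used = 6

6


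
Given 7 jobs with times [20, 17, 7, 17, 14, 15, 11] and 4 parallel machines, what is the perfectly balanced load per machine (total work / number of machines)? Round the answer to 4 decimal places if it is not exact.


Total processing time = 20 + 17 + 7 + 17 + 14 + 15 + 11 = 101
Number of machines = 4
Ideal balanced load = 101 / 4 = 25.25

25.25


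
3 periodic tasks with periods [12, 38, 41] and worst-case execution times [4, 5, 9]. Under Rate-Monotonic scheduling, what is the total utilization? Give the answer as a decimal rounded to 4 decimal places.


Compute individual utilizations (exact fractions):
  Task 1: C/T = 4/12 = 1/3 (approx. 0.3333)
  Task 2: C/T = 5/38 (approx. 0.1316)
  Task 3: C/T = 9/41 (approx. 0.2195)
Total utilization U = 1/3 + 5/38 + 9/41 = 3199/4674
Rounded to 4 decimal places: U = 0.6844
RM (Liu & Layland) bound for 3 tasks = 0.779763; compare with U = 3199/4674 (approx. 0.684424)
U <= bound, so schedulable by RM sufficient condition.

0.6844


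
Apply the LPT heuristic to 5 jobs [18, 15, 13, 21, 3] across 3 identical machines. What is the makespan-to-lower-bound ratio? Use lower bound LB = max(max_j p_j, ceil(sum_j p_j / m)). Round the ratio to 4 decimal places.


LPT order: [21, 18, 15, 13, 3]
Machine loads after assignment: [21, 21, 28]
LPT makespan = 28
Lower bound = max(max_job, ceil(total/3)) = max(21, 24) = 24
Ratio = 28 / 24 = 1.1667

1.1667


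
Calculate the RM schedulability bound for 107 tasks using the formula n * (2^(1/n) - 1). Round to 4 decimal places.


Compute 2^(1/107) = 1.0064990387
Subtract 1: 1.0064990387 - 1 = 0.0064990387
Multiply by n: 107 * 0.0064990387 = 0.6953971409
Round to 4 dp: 0.6954

0.6954


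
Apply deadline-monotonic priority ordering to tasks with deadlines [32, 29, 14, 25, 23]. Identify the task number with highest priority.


Sort tasks by relative deadline (ascending):
  Task 3: deadline = 14
  Task 5: deadline = 23
  Task 4: deadline = 25
  Task 2: deadline = 29
  Task 1: deadline = 32
Priority order (highest first): [3, 5, 4, 2, 1]
Highest priority task = 3

3


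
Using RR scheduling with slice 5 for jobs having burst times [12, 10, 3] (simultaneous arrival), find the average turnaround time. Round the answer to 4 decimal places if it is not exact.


Time quantum = 5
Execution trace:
  J1 runs 5 units, time = 5
  J2 runs 5 units, time = 10
  J3 runs 3 units, time = 13
  J1 runs 5 units, time = 18
  J2 runs 5 units, time = 23
  J1 runs 2 units, time = 25
Finish times: [25, 23, 13]
Average turnaround = 61/3 = 20.3333

20.3333


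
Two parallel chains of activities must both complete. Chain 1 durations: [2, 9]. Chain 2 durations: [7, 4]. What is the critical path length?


Path A total = 2 + 9 = 11
Path B total = 7 + 4 = 11
Critical path = longest path = max(11, 11) = 11

11


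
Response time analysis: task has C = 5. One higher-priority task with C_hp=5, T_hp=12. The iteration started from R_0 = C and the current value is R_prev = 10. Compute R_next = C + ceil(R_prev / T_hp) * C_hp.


R_next = C + ceil(R_prev / T_hp) * C_hp
ceil(10 / 12) = ceil(0.8333) = 1
Interference = 1 * 5 = 5
R_next = 5 + 5 = 10
R_next = R_prev, so the iteration has converged (response time = 10).

10


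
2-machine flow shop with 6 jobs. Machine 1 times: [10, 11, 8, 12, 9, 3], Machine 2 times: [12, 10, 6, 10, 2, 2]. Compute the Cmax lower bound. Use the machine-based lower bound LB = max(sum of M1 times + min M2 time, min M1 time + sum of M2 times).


LB1 = sum(M1 times) + min(M2 times) = 53 + 2 = 55
LB2 = min(M1 times) + sum(M2 times) = 3 + 42 = 45
Lower bound = max(LB1, LB2) = max(55, 45) = 55

55


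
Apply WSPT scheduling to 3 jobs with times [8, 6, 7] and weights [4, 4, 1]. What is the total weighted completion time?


Compute p/w ratios and sort ascending (WSPT): [(6, 4), (8, 4), (7, 1)]
Compute weighted completion times:
  Job (p=6,w=4): C=6, w*C=4*6=24
  Job (p=8,w=4): C=14, w*C=4*14=56
  Job (p=7,w=1): C=21, w*C=1*21=21
Total weighted completion time = 101

101


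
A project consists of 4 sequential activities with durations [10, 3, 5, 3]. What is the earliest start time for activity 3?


Activity 3 starts after activities 1 through 2 complete.
Predecessor durations: [10, 3]
ES = 10 + 3 = 13

13


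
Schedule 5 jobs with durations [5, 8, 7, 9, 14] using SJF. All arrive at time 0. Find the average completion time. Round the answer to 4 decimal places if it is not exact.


SJF order (ascending): [5, 7, 8, 9, 14]
Completion times:
  Job 1: burst=5, C=5
  Job 2: burst=7, C=12
  Job 3: burst=8, C=20
  Job 4: burst=9, C=29
  Job 5: burst=14, C=43
Average completion = 109/5 = 21.8

21.8


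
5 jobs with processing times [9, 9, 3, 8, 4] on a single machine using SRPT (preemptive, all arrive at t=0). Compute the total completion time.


Since all jobs arrive at t=0, SRPT equals SPT ordering.
SPT order: [3, 4, 8, 9, 9]
Completion times:
  Job 1: p=3, C=3
  Job 2: p=4, C=7
  Job 3: p=8, C=15
  Job 4: p=9, C=24
  Job 5: p=9, C=33
Total completion time = 3 + 7 + 15 + 24 + 33 = 82

82


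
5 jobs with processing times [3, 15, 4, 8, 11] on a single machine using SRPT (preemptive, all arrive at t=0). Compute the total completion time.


Since all jobs arrive at t=0, SRPT equals SPT ordering.
SPT order: [3, 4, 8, 11, 15]
Completion times:
  Job 1: p=3, C=3
  Job 2: p=4, C=7
  Job 3: p=8, C=15
  Job 4: p=11, C=26
  Job 5: p=15, C=41
Total completion time = 3 + 7 + 15 + 26 + 41 = 92

92


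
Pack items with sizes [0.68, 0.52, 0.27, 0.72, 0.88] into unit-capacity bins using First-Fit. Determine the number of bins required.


Place items sequentially using First-Fit:
  Item 0.68 -> new Bin 1
  Item 0.52 -> new Bin 2
  Item 0.27 -> Bin 1 (now 0.95)
  Item 0.72 -> new Bin 3
  Item 0.88 -> new Bin 4
Total bins used = 4

4


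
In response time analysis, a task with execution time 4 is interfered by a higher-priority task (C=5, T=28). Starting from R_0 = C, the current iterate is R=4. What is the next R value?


R_next = C + ceil(R_prev / T_hp) * C_hp
ceil(4 / 28) = ceil(0.1429) = 1
Interference = 1 * 5 = 5
R_next = 4 + 5 = 9

9


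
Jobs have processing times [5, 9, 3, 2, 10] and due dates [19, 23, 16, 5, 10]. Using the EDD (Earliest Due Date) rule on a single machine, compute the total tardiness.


Sort by due date (EDD order): [(2, 5), (10, 10), (3, 16), (5, 19), (9, 23)]
Compute completion times and tardiness:
  Job 1: p=2, d=5, C=2, tardiness=max(0,2-5)=0
  Job 2: p=10, d=10, C=12, tardiness=max(0,12-10)=2
  Job 3: p=3, d=16, C=15, tardiness=max(0,15-16)=0
  Job 4: p=5, d=19, C=20, tardiness=max(0,20-19)=1
  Job 5: p=9, d=23, C=29, tardiness=max(0,29-23)=6
Total tardiness = 9

9
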